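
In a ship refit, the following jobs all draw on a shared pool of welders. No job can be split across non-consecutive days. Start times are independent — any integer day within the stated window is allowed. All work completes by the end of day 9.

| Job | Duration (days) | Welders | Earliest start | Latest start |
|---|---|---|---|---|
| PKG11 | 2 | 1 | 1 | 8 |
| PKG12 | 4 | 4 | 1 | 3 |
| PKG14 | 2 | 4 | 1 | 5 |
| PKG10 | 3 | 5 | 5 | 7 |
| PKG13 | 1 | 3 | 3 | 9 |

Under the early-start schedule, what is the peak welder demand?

9

Early-start schedule: PKG11@1, PKG12@1, PKG14@1, PKG10@5, PKG13@3.
Load per day: day 1: 9, day 2: 9, day 3: 7, day 4: 4, day 5: 5, day 6: 5, day 7: 5, day 8: 0, day 9: 0.
Peak is 9.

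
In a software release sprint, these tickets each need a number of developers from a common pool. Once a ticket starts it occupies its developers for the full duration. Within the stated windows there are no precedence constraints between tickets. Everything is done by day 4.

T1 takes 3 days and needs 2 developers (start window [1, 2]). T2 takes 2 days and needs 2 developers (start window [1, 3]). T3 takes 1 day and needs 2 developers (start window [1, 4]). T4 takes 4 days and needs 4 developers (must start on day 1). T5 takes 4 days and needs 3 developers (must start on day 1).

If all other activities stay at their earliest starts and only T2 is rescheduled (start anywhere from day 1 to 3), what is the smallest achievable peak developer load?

11

T2@1: d1:13  d2:11  d3:9  d4:7 → peak 13
T2@2: d1:11  d2:11  d3:11  d4:7 → peak 11
T2@3: d1:11  d2:9  d3:11  d4:9 → peak 11
Best is T2@2, peak 11.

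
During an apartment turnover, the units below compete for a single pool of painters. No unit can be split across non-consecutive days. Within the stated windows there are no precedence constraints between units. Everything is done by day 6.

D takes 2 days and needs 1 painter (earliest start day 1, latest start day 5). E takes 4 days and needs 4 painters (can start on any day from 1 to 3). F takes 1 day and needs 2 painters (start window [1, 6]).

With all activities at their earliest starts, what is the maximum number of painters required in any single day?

7

Early-start schedule: D@1, E@1, F@1.
Load per day: day 1: 7, day 2: 5, day 3: 4, day 4: 4, day 5: 0, day 6: 0.
Peak is 7.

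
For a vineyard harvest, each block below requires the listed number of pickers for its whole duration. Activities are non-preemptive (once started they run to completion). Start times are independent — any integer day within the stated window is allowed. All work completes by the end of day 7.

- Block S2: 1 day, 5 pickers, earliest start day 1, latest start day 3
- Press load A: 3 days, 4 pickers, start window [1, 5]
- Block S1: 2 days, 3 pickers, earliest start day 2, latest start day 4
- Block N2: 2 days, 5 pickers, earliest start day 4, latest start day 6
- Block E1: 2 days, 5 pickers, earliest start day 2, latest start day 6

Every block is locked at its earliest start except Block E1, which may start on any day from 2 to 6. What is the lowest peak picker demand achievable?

9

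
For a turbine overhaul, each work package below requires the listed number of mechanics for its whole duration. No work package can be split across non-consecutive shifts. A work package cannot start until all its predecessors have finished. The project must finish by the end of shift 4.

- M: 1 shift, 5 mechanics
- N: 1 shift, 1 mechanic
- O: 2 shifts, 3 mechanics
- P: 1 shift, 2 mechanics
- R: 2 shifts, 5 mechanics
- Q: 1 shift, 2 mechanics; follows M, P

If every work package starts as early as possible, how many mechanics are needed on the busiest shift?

16

Early-start schedule: M@1, N@1, O@1, P@1, R@1, Q@2.
Load per shift: shift 1: 16, shift 2: 10, shift 3: 0, shift 4: 0.
Peak is 16.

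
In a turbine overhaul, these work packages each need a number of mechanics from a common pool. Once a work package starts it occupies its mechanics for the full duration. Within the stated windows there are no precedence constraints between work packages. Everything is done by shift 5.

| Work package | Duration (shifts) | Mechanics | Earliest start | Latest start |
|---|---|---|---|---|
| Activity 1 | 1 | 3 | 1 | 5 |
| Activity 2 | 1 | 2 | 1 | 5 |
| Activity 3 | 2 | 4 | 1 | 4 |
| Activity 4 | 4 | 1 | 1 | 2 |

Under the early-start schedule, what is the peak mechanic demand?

Early-start schedule: Activity 1@1, Activity 2@1, Activity 3@1, Activity 4@1.
Load per shift: shift 1: 10, shift 2: 5, shift 3: 1, shift 4: 1, shift 5: 0.
Peak is 10.

10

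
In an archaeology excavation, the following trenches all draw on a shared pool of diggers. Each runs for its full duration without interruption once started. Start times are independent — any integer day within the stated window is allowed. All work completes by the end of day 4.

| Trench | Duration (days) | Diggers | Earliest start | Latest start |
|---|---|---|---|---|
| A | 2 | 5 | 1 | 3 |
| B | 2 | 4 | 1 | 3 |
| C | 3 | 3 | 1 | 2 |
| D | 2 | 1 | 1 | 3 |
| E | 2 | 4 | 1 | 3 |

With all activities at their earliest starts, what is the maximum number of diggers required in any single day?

17

Early-start schedule: A@1, B@1, C@1, D@1, E@1.
Load per day: day 1: 17, day 2: 17, day 3: 3, day 4: 0.
Peak is 17.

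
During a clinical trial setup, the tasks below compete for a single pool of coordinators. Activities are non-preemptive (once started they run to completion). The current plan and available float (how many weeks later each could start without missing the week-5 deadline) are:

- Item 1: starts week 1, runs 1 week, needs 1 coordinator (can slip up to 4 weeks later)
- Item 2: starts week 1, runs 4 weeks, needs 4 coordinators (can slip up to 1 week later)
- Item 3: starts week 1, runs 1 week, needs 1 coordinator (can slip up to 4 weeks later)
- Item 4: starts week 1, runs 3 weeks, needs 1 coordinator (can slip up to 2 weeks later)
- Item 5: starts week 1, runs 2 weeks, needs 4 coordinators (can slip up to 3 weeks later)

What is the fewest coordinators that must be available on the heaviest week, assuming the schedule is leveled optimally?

Early-start (Item 1@1, Item 2@1, Item 3@1, Item 4@1, Item 5@1) gives peak 11: w1:11  w2:9  w3:5  w4:4  w5:0.
Shift Item 5→4.
Schedule Item 1@1, Item 2@1, Item 3@1, Item 4@1, Item 5@4: w1:7  w2:5  w3:5  w4:8  w5:4 — peak 8.

8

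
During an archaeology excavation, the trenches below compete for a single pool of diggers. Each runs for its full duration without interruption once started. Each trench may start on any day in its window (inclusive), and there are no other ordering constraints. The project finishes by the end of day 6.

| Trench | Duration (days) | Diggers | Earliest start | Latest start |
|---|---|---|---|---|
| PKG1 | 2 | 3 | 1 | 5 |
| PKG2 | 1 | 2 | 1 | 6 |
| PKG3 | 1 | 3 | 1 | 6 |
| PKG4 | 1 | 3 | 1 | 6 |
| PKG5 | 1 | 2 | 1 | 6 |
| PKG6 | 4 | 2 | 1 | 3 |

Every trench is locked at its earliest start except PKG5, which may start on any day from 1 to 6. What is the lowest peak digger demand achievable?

PKG5@1: d1:15  d2:5  d3:2  d4:2  d5:0  d6:0 → peak 15
PKG5@2: d1:13  d2:7  d3:2  d4:2  d5:0  d6:0 → peak 13
PKG5@3: d1:13  d2:5  d3:4  d4:2  d5:0  d6:0 → peak 13
PKG5@4: d1:13  d2:5  d3:2  d4:4  d5:0  d6:0 → peak 13
PKG5@5: d1:13  d2:5  d3:2  d4:2  d5:2  d6:0 → peak 13
PKG5@6: d1:13  d2:5  d3:2  d4:2  d5:0  d6:2 → peak 13
Best is PKG5@2, peak 13.

13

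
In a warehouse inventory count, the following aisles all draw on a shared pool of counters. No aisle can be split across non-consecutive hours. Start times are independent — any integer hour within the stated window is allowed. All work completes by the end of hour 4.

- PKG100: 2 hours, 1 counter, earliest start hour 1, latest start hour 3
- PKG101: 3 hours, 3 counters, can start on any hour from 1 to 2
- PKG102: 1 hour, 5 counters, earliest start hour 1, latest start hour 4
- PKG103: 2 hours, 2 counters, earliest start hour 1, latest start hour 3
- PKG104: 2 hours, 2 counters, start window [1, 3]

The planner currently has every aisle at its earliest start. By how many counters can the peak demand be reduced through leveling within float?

6

Early-start peak: h1:13  h2:8  h3:3  h4:0 ⇒ 13.
Leveled (PKG100@1, PKG101@1, PKG102@4, PKG103@1, PKG104@3): h1:6  h2:6  h3:5  h4:7 ⇒ 7.
Reduction 13 − 7 = 6.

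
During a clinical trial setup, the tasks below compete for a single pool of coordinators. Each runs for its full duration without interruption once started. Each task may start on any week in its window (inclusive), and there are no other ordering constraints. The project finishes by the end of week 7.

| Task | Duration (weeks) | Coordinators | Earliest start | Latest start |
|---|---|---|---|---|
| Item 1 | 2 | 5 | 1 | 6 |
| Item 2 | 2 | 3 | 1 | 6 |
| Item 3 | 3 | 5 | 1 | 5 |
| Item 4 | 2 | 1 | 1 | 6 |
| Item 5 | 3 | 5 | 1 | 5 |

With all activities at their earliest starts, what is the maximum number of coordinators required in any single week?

19

Early-start schedule: Item 1@1, Item 2@1, Item 3@1, Item 4@1, Item 5@1.
Load per week: week 1: 19, week 2: 19, week 3: 10, week 4: 0, week 5: 0, week 6: 0, week 7: 0.
Peak is 19.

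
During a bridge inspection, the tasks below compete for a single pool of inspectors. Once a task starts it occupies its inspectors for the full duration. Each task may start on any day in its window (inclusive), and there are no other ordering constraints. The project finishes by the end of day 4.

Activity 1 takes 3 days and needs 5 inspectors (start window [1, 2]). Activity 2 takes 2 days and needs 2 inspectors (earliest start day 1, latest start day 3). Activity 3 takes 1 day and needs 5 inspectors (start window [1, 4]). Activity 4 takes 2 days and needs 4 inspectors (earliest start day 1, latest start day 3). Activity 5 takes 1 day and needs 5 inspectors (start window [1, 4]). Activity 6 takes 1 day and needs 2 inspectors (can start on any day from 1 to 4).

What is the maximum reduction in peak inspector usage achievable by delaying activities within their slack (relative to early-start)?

Early-start peak: d1:23  d2:11  d3:5  d4:0 ⇒ 23.
Leveled (Activity 1@1, Activity 2@1, Activity 3@3, Activity 4@1, Activity 5@4, Activity 6@4): d1:11  d2:11  d3:10  d4:7 ⇒ 11.
Reduction 23 − 11 = 12.

12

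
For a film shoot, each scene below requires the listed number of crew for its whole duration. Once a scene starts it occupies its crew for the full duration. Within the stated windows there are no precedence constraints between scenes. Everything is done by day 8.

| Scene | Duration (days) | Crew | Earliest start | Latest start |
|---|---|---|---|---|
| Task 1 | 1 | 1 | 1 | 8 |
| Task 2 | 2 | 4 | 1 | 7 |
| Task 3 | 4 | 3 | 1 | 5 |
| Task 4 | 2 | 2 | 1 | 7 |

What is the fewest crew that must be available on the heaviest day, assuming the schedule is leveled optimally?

Early-start (Task 1@1, Task 2@1, Task 3@1, Task 4@1) gives peak 10: d1:10  d2:9  d3:3  d4:3  d5:0  d6:0  d7:0  d8:0.
Shift Task 2→3, Task 3→5.
Schedule Task 1@1, Task 2@3, Task 3@5, Task 4@1: d1:3  d2:2  d3:4  d4:4  d5:3  d6:3  d7:3  d8:3 — peak 4.
Total crew member-days = 25 over 8 days ⇒ peak ≥ ⌈25/8⌉ = 4, so 4 is optimal.

4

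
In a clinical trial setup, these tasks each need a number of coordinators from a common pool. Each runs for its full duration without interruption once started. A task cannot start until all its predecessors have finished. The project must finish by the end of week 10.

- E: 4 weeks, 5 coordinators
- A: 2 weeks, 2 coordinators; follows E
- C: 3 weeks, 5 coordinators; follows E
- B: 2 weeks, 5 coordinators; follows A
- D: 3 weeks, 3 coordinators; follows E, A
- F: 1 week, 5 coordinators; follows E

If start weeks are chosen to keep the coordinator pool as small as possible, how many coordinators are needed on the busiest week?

8

Early-start (E@1, A@5, C@5, B@7, D@7, F@5) gives peak 13: w1:5  w2:5  w3:5  w4:5  w5:12  w6:7  w7:13  w8:8  w9:3  w10:0.
Shift B→8, F→10.
Schedule E@1, A@5, C@5, B@8, D@7, F@10: w1:5  w2:5  w3:5  w4:5  w5:7  w6:7  w7:8  w8:8  w9:8  w10:5 — peak 8.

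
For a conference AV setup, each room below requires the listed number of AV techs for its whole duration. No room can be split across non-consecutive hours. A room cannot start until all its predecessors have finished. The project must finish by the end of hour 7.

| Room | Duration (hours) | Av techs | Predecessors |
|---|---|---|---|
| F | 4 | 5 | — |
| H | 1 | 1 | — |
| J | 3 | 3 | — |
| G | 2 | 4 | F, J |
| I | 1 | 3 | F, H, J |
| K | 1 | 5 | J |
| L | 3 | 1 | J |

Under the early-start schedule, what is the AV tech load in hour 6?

At early start, hour 6 has: G, L.
Demand: 4 + 1 = 5.

5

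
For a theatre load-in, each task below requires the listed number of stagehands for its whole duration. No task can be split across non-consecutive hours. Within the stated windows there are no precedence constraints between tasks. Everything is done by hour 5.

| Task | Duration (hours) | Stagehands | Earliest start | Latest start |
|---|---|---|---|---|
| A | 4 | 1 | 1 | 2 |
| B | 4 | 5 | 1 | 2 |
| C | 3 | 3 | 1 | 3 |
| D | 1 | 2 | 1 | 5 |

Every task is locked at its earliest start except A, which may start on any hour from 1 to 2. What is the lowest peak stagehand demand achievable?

A@1: h1:11  h2:9  h3:9  h4:6  h5:0 → peak 11
A@2: h1:10  h2:9  h3:9  h4:6  h5:1 → peak 10
Best is A@2, peak 10.

10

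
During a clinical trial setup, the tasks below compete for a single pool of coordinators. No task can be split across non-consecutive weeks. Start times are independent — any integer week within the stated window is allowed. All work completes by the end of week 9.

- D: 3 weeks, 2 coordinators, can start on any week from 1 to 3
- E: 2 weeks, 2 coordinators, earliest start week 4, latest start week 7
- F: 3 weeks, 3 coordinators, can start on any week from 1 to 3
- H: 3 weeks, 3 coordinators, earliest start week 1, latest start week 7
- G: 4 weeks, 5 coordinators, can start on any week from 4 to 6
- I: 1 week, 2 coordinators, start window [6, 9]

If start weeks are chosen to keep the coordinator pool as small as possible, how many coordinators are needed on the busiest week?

8

Schedule D@1, E@4, F@1, H@1, G@4, I@6: w1:8  w2:8  w3:8  w4:7  w5:7  w6:7  w7:5  w8:0  w9:0 — peak 8.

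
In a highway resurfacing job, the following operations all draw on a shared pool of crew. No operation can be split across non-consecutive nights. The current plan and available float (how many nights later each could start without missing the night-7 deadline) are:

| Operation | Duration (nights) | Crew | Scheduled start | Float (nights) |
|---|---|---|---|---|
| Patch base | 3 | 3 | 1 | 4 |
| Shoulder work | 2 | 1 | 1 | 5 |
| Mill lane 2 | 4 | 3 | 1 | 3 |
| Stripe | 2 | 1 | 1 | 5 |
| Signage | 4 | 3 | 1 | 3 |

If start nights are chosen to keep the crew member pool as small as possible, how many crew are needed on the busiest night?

Early-start (Patch base@1, Shoulder work@1, Mill lane 2@1, Stripe@1, Signage@1) gives peak 11: n1:11  n2:11  n3:9  n4:6  n5:0  n6:0  n7:0.
Shift Mill lane 2→3, Signage→4.
Schedule Patch base@1, Shoulder work@1, Mill lane 2@3, Stripe@1, Signage@4: n1:5  n2:5  n3:6  n4:6  n5:6  n6:6  n7:3 — peak 6.
Total crew member-nights = 37 over 7 nights ⇒ peak ≥ ⌈37/7⌉ = 6, so 6 is optimal.

6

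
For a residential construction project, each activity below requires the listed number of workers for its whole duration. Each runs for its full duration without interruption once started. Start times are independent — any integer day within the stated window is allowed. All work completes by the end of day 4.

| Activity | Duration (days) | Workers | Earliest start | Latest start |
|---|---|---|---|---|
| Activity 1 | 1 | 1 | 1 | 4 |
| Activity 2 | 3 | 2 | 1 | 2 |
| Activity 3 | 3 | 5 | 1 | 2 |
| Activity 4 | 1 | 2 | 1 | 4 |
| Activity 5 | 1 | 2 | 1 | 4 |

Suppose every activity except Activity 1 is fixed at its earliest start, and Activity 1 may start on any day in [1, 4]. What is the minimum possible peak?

11

Activity 1@1: d1:12  d2:7  d3:7  d4:0 → peak 12
Activity 1@2: d1:11  d2:8  d3:7  d4:0 → peak 11
Activity 1@3: d1:11  d2:7  d3:8  d4:0 → peak 11
Activity 1@4: d1:11  d2:7  d3:7  d4:1 → peak 11
Best is Activity 1@2, peak 11.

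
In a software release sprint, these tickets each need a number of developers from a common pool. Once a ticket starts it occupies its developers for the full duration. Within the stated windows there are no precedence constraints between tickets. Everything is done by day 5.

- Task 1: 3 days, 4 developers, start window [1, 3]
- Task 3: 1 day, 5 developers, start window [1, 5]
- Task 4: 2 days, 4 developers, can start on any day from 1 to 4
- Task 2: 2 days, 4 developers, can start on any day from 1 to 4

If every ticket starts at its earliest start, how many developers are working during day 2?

At early start, day 2 has: Task 1, Task 4, Task 2.
Demand: 4 + 4 + 4 = 12.

12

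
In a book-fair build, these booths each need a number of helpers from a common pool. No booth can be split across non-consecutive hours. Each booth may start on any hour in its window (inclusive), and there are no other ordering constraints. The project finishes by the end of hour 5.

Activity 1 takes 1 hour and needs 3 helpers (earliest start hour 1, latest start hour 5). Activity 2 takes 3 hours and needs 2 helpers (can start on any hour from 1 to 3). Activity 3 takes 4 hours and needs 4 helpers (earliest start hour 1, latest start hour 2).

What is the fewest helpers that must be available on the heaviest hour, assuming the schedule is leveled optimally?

6

Early-start (Activity 1@1, Activity 2@1, Activity 3@1) gives peak 9: h1:9  h2:6  h3:6  h4:4  h5:0.
Shift Activity 3→2.
Schedule Activity 1@1, Activity 2@1, Activity 3@2: h1:5  h2:6  h3:6  h4:4  h5:4 — peak 6.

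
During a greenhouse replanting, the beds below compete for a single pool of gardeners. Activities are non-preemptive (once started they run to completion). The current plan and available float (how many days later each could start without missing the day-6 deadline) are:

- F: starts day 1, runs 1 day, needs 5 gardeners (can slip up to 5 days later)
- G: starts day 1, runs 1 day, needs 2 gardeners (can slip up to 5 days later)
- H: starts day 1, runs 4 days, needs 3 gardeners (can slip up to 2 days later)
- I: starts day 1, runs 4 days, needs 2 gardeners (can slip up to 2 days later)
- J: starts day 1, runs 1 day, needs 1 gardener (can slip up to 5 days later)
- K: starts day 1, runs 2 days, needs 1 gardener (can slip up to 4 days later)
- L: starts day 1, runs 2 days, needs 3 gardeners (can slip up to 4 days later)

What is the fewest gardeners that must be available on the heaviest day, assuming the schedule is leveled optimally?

7

Early-start (F@1, G@1, H@1, I@1, J@1, K@1, L@1) gives peak 17: d1:17  d2:9  d3:5  d4:5  d5:0  d6:0.
Shift G→2, H→2, J→3, K→3, L→5.
Schedule F@1, G@2, H@2, I@1, J@3, K@3, L@5: d1:7  d2:7  d3:7  d4:6  d5:6  d6:3 — peak 7.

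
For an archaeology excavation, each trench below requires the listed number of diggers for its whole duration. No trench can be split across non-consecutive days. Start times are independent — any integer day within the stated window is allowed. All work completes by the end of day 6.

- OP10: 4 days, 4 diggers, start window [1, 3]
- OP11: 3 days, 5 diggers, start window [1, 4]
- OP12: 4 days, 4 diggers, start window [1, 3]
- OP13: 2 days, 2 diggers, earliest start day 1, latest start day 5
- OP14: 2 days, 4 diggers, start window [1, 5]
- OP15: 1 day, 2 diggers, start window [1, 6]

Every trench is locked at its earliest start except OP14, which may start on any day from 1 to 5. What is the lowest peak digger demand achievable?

17

OP14@1: d1:21  d2:19  d3:13  d4:8  d5:0  d6:0 → peak 21
OP14@2: d1:17  d2:19  d3:17  d4:8  d5:0  d6:0 → peak 19
OP14@3: d1:17  d2:15  d3:17  d4:12  d5:0  d6:0 → peak 17
OP14@4: d1:17  d2:15  d3:13  d4:12  d5:4  d6:0 → peak 17
OP14@5: d1:17  d2:15  d3:13  d4:8  d5:4  d6:4 → peak 17
Best is OP14@3, peak 17.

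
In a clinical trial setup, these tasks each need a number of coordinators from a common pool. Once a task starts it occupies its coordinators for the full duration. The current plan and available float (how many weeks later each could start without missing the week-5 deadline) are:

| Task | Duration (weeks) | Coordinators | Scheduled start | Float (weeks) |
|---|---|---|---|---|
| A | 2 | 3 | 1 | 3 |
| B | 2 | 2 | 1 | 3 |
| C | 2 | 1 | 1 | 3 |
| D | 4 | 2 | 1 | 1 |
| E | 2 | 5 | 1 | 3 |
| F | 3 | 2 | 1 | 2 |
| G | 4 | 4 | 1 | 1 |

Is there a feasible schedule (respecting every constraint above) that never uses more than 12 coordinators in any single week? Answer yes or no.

The minimum achievable peak is 13; 12 < 13, so no feasible schedule stays within the cap.

no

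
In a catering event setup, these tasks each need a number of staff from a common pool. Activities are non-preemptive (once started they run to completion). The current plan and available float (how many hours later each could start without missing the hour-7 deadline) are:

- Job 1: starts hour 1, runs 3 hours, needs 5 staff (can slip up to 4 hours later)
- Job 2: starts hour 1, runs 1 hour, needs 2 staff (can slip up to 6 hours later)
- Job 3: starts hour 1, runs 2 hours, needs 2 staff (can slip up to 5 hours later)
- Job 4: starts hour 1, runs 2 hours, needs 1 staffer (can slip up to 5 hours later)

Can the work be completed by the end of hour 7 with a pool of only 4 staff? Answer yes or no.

no

The minimum achievable peak is 5; 4 < 5, so no feasible schedule stays within the cap.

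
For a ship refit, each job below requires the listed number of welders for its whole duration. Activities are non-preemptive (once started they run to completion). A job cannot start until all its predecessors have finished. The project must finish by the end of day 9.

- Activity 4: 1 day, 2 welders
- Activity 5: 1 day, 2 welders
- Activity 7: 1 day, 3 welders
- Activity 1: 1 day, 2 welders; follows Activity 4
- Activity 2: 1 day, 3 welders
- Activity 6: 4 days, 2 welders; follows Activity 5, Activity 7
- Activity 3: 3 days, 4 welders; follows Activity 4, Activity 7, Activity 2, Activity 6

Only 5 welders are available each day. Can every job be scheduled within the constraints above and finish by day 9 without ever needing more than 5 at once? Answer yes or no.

yes

Schedule Activity 4@1, Activity 5@1, Activity 7@2, Activity 1@2, Activity 2@3, Activity 6@3, Activity 3@7: d1:4  d2:5  d3:5  d4:2  d5:2  d6:2  d7:4  d8:4  d9:4 — peak 5 ≤ 5.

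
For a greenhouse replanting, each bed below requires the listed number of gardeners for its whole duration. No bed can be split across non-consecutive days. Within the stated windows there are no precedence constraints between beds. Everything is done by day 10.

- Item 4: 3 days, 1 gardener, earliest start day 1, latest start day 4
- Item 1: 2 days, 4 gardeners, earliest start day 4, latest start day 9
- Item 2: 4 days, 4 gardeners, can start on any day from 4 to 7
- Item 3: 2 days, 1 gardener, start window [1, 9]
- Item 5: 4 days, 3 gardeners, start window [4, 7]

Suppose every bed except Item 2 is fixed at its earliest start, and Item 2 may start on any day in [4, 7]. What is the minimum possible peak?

7

Item 2@4: d1:2  d2:2  d3:1  d4:11  d5:11  d6:7  d7:7  d8:0  d9:0  d10:0 → peak 11
Item 2@5: d1:2  d2:2  d3:1  d4:7  d5:11  d6:7  d7:7  d8:4  d9:0  d10:0 → peak 11
Item 2@6: d1:2  d2:2  d3:1  d4:7  d5:7  d6:7  d7:7  d8:4  d9:4  d10:0 → peak 7
Item 2@7: d1:2  d2:2  d3:1  d4:7  d5:7  d6:3  d7:7  d8:4  d9:4  d10:4 → peak 7
Best is Item 2@6, peak 7.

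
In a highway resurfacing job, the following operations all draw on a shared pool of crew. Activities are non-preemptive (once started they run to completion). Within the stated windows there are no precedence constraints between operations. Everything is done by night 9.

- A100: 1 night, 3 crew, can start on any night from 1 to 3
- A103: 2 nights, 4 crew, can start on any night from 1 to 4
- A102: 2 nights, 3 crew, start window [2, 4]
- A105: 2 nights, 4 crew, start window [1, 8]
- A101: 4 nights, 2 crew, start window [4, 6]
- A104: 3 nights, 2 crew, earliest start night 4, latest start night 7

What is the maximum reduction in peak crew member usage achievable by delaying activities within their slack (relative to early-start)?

5

Early-start peak: n1:11  n2:11  n3:3  n4:4  n5:4  n6:4  n7:2  n8:0  n9:0 ⇒ 11.
Leveled (A100@1, A103@2, A102@4, A105@7, A101@6, A104@4): n1:3  n2:4  n3:4  n4:5  n5:5  n6:4  n7:6  n8:6  n9:2 ⇒ 6.
Reduction 11 − 6 = 5.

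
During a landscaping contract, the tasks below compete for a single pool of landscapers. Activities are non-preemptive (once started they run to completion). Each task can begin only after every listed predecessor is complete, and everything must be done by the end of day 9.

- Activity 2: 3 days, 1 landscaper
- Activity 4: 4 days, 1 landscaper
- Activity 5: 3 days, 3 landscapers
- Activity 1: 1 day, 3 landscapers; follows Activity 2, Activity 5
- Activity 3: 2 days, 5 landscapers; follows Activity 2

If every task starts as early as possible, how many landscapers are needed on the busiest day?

Early-start schedule: Activity 2@1, Activity 4@1, Activity 5@1, Activity 1@4, Activity 3@4.
Load per day: day 1: 5, day 2: 5, day 3: 5, day 4: 9, day 5: 5, day 6: 0, day 7: 0, day 8: 0, day 9: 0.
Peak is 9.

9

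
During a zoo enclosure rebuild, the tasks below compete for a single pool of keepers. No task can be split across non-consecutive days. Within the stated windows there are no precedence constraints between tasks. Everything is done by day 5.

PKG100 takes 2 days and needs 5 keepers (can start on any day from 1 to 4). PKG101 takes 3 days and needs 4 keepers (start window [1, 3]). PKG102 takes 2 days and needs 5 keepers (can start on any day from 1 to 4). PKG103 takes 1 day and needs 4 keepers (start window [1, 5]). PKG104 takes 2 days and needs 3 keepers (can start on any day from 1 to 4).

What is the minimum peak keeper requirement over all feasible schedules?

9

Early-start (PKG100@1, PKG101@1, PKG102@1, PKG103@1, PKG104@1) gives peak 21: d1:21  d2:17  d3:4  d4:0  d5:0.
Shift PKG102→3, PKG103→5, PKG104→4.
Schedule PKG100@1, PKG101@1, PKG102@3, PKG103@5, PKG104@4: d1:9  d2:9  d3:9  d4:8  d5:7 — peak 9.
Total keeper-days = 42 over 5 days ⇒ peak ≥ ⌈42/5⌉ = 9, so 9 is optimal.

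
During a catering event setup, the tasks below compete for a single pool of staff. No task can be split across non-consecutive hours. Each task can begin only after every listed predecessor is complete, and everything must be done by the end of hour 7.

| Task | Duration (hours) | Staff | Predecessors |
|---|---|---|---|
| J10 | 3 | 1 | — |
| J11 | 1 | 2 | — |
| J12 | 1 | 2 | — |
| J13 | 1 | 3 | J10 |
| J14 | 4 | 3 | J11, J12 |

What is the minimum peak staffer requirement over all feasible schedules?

4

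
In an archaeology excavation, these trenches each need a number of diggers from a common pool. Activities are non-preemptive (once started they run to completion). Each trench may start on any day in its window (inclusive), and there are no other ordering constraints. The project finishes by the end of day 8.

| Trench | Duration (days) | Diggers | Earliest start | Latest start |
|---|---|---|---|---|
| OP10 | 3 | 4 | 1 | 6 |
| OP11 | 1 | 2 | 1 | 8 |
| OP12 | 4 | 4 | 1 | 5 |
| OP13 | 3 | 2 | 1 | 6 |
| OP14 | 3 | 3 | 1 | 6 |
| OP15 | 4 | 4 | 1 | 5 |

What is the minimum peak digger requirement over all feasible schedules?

Early-start (OP10@1, OP11@1, OP12@1, OP13@1, OP14@1, OP15@1) gives peak 19: d1:19  d2:17  d3:17  d4:8  d5:0  d6:0  d7:0  d8:0.
Shift OP12→2, OP13→6, OP14→6, OP15→4.
Schedule OP10@1, OP11@1, OP12@2, OP13@6, OP14@6, OP15@4: d1:6  d2:8  d3:8  d4:8  d5:8  d6:9  d7:9  d8:5 — peak 9.

9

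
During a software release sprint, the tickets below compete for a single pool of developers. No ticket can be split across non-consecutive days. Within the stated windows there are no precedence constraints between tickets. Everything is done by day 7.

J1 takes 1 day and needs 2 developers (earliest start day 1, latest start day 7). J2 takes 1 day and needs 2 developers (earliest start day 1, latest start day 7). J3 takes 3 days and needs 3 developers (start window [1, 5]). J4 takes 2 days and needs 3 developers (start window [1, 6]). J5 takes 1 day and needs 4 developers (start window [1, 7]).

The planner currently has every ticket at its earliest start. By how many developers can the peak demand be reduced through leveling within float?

10

Early-start peak: d1:14  d2:6  d3:3  d4:0  d5:0  d6:0  d7:0 ⇒ 14.
Leveled (J1@1, J2@1, J3@2, J4@5, J5@7): d1:4  d2:3  d3:3  d4:3  d5:3  d6:3  d7:4 ⇒ 4.
Reduction 14 − 4 = 10.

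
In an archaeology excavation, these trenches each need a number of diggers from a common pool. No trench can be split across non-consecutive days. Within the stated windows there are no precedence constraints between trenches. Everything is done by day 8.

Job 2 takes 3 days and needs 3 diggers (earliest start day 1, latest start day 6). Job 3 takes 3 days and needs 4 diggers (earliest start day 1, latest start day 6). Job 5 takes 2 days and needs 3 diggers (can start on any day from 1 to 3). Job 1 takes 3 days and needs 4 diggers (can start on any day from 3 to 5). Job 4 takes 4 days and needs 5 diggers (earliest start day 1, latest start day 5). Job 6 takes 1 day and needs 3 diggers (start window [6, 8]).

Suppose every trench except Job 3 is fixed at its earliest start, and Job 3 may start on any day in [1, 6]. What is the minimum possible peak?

12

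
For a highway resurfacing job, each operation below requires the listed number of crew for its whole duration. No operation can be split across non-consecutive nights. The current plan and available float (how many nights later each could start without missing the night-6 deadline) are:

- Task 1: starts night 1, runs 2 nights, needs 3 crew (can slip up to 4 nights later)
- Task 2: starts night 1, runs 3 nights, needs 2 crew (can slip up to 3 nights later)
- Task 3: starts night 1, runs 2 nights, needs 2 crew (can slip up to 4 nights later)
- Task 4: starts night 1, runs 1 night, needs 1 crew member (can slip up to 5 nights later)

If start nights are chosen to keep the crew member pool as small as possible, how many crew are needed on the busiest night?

4

Early-start (Task 1@1, Task 2@1, Task 3@1, Task 4@1) gives peak 8: n1:8  n2:7  n3:2  n4:0  n5:0  n6:0.
Shift Task 2→3, Task 3→3.
Schedule Task 1@1, Task 2@3, Task 3@3, Task 4@1: n1:4  n2:3  n3:4  n4:4  n5:2  n6:0 — peak 4.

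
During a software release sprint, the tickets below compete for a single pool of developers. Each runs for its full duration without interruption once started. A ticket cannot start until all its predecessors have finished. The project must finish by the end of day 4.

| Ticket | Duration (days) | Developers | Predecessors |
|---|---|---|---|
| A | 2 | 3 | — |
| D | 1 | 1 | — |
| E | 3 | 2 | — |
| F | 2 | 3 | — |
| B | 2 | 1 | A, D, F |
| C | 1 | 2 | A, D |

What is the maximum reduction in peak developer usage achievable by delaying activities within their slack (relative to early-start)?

Early-start peak: d1:9  d2:8  d3:5  d4:1 ⇒ 9.
Leveled (A@1, D@1, E@2, F@1, B@3, C@3): d1:7  d2:8  d3:5  d4:3 ⇒ 8.
Reduction 9 − 8 = 1.

1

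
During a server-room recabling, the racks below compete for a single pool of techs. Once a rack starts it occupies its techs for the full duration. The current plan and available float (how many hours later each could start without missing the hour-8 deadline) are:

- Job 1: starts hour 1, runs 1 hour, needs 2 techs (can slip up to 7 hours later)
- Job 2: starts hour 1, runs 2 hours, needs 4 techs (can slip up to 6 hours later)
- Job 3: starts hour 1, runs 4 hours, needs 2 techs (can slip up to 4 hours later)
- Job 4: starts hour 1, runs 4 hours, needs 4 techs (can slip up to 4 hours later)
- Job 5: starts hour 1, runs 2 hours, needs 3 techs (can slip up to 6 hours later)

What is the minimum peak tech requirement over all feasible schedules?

6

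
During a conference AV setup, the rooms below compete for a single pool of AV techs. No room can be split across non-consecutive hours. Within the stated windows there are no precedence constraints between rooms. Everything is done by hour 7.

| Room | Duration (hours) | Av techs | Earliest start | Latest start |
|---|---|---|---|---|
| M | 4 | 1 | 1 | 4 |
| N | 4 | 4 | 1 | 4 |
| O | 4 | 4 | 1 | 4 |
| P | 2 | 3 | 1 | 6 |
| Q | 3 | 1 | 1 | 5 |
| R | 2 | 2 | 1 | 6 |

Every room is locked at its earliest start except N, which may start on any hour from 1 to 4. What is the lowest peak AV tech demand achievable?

N@1: h1:15  h2:15  h3:10  h4:9  h5:0  h6:0  h7:0 → peak 15
N@2: h1:11  h2:15  h3:10  h4:9  h5:4  h6:0  h7:0 → peak 15
N@3: h1:11  h2:11  h3:10  h4:9  h5:4  h6:4  h7:0 → peak 11
N@4: h1:11  h2:11  h3:6  h4:9  h5:4  h6:4  h7:4 → peak 11
Best is N@3, peak 11.

11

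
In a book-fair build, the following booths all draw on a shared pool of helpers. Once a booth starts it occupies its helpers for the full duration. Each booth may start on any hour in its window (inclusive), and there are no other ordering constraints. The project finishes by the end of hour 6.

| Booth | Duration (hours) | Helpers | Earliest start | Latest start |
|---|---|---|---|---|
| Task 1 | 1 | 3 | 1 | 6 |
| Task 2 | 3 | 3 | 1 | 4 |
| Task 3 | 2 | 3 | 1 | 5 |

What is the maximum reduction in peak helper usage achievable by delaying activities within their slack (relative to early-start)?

Early-start peak: h1:9  h2:6  h3:3  h4:0  h5:0  h6:0 ⇒ 9.
Leveled (Task 1@1, Task 2@2, Task 3@5): h1:3  h2:3  h3:3  h4:3  h5:3  h6:3 ⇒ 3.
Reduction 9 − 3 = 6.

6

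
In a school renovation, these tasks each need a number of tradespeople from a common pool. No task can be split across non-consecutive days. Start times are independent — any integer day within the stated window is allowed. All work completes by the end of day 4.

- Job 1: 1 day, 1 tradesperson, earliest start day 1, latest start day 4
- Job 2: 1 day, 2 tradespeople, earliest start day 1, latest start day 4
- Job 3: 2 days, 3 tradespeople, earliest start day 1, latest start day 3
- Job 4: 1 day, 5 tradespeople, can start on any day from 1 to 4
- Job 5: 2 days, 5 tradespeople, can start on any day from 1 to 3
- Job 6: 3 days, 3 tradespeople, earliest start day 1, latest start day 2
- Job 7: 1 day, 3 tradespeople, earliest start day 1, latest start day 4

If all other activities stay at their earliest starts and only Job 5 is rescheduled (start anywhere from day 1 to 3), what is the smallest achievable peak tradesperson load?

17

Job 5@1: d1:22  d2:11  d3:3  d4:0 → peak 22
Job 5@2: d1:17  d2:11  d3:8  d4:0 → peak 17
Job 5@3: d1:17  d2:6  d3:8  d4:5 → peak 17
Best is Job 5@2, peak 17.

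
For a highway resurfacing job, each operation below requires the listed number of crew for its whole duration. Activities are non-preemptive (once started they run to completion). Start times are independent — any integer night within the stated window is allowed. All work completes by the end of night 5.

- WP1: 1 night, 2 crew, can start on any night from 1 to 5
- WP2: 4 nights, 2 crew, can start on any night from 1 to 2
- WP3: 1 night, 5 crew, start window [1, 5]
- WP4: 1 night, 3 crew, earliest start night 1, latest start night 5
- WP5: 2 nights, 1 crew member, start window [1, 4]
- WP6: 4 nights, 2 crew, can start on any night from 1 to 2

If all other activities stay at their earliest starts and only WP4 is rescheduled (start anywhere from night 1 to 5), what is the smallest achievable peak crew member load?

12

WP4@1: n1:15  n2:5  n3:4  n4:4  n5:0 → peak 15
WP4@2: n1:12  n2:8  n3:4  n4:4  n5:0 → peak 12
WP4@3: n1:12  n2:5  n3:7  n4:4  n5:0 → peak 12
WP4@4: n1:12  n2:5  n3:4  n4:7  n5:0 → peak 12
WP4@5: n1:12  n2:5  n3:4  n4:4  n5:3 → peak 12
Best is WP4@2, peak 12.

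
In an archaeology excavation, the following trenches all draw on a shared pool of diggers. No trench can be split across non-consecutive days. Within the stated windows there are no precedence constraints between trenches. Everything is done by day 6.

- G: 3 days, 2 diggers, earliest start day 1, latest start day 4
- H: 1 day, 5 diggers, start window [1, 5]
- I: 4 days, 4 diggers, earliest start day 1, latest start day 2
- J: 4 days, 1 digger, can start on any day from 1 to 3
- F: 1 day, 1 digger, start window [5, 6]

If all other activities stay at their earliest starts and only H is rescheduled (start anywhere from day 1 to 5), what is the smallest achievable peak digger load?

7

H@1: d1:12  d2:7  d3:7  d4:5  d5:1  d6:0 → peak 12
H@2: d1:7  d2:12  d3:7  d4:5  d5:1  d6:0 → peak 12
H@3: d1:7  d2:7  d3:12  d4:5  d5:1  d6:0 → peak 12
H@4: d1:7  d2:7  d3:7  d4:10  d5:1  d6:0 → peak 10
H@5: d1:7  d2:7  d3:7  d4:5  d5:6  d6:0 → peak 7
Best is H@5, peak 7.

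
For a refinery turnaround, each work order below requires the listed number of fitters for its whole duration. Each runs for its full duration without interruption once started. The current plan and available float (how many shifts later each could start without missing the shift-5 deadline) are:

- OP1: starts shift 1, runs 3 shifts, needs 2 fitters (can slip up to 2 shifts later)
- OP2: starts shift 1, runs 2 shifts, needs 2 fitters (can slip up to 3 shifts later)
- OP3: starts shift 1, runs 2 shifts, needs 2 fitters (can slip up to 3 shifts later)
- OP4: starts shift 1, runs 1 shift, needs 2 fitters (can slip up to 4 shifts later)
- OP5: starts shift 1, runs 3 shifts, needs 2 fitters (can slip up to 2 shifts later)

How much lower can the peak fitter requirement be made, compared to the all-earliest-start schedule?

4

Early-start peak: s1:10  s2:8  s3:4  s4:0  s5:0 ⇒ 10.
Leveled (OP1@1, OP2@1, OP3@1, OP4@3, OP5@3): s1:6  s2:6  s3:6  s4:2  s5:2 ⇒ 6.
Reduction 10 − 6 = 4.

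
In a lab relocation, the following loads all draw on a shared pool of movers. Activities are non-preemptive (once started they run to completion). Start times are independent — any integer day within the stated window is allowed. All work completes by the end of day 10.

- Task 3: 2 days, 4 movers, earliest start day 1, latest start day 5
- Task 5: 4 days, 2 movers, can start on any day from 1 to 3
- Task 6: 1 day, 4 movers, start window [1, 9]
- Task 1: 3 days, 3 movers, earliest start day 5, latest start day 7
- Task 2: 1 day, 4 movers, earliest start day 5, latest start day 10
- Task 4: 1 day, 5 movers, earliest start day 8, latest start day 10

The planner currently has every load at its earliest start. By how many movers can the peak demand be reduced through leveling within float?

5

Early-start peak: d1:10  d2:6  d3:2  d4:2  d5:7  d6:3  d7:3  d8:5  d9:0  d10:0 ⇒ 10.
Leveled (Task 3@1, Task 5@3, Task 6@8, Task 1@5, Task 2@9, Task 4@10): d1:4  d2:4  d3:2  d4:2  d5:5  d6:5  d7:3  d8:4  d9:4  d10:5 ⇒ 5.
Reduction 10 − 5 = 5.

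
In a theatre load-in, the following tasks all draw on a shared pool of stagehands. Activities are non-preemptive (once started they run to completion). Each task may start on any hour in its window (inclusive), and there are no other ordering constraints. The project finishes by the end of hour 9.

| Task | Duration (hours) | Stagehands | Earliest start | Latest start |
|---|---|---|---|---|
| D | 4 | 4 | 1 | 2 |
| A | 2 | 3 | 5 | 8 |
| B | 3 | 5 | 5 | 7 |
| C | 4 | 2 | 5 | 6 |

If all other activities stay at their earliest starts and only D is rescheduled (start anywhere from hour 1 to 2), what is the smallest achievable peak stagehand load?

10

D@1: h1:4  h2:4  h3:4  h4:4  h5:10  h6:10  h7:7  h8:2  h9:0 → peak 10
D@2: h1:0  h2:4  h3:4  h4:4  h5:14  h6:10  h7:7  h8:2  h9:0 → peak 14
Best is D@1, peak 10.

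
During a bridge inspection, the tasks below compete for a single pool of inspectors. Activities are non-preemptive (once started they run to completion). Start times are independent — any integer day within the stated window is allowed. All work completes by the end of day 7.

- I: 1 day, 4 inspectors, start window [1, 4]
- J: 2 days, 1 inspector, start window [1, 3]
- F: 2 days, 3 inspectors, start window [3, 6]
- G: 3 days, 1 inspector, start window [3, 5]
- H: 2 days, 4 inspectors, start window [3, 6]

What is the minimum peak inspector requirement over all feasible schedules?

4

Early-start (I@1, J@1, F@3, G@3, H@3) gives peak 8: d1:5  d2:1  d3:8  d4:8  d5:1  d6:0  d7:0.
Shift J→2, F→4, H→6.
Schedule I@1, J@2, F@4, G@3, H@6: d1:4  d2:1  d3:2  d4:4  d5:4  d6:4  d7:4 — peak 4.
Total inspector-days = 23 over 7 days ⇒ peak ≥ ⌈23/7⌉ = 4, so 4 is optimal.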